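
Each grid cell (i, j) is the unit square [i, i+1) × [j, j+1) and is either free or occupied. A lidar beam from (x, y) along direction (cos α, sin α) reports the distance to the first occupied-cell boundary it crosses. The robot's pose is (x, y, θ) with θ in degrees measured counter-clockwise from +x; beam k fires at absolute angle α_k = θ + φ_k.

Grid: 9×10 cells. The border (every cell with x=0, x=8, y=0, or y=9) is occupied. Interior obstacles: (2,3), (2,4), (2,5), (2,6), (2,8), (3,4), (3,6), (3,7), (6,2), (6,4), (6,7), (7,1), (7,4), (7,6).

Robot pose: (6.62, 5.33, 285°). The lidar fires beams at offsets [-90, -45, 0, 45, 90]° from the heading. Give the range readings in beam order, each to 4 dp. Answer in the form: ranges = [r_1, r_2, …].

ranges = [2.7124, 0.3811, 0.3416, 0.6600, 1.4287]

beam 1: φ=-90°, α=195°
  d=(-0.9659,-0.2588)  start (6,5)  tX=0.6419 tY=1.2750  stride 1/|dx|=1.0353 1/|dy|=3.8637
    cross x-line → (5,5), t=0.6419
    cross y-line → (5,4), t=1.2750
    cross x-line → (4,4), t=1.6771
    cross x-line → (3,4), t=2.7124 (wall)
  → r_1 = 2.7124
beam 2: φ=-45°, α=240°
  d=(-0.5000,-0.8660)  start (6,5)  tX=1.2400 tY=0.3811  stride 1/|dx|=2.0000 1/|dy|=1.1547
    cross y-line → (6,4), t=0.3811 (wall)
  → r_2 = 0.3811
beam 3: φ=0°, α=285°
  d=(0.2588,-0.9659)  start (6,5)  tX=1.4682 tY=0.3416  stride 1/|dx|=3.8637 1/|dy|=1.0353
    cross y-line → (6,4), t=0.3416 (wall)
  → r_3 = 0.3416
beam 4: φ=45°, α=330°
  d=(0.8660,-0.5000)  start (6,5)  tX=0.4388 tY=0.6600  stride 1/|dx|=1.1547 1/|dy|=2.0000
    cross x-line → (7,5), t=0.4388
    cross y-line → (7,4), t=0.6600 (wall)
  → r_4 = 0.6600
beam 5: φ=90°, α=15°
  d=(0.9659,0.2588)  start (6,5)  tX=0.3934 tY=2.5887  stride 1/|dx|=1.0353 1/|dy|=3.8637
    cross x-line → (7,5), t=0.3934
    cross x-line → (8,5), t=1.4287 (wall)
  → r_5 = 1.4287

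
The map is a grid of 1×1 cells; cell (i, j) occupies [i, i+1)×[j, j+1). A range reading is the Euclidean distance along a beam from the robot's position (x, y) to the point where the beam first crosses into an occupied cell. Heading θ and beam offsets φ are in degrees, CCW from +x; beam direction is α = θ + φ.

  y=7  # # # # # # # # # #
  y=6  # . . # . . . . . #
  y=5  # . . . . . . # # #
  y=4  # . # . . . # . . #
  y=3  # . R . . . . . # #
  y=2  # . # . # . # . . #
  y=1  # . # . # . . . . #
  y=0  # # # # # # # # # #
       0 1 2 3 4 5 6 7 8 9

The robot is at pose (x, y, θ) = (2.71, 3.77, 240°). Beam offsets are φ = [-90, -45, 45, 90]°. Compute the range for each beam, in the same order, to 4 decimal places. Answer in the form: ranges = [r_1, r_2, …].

beam 1: φ=-90°, α=150°
  dir = (cos 150°, sin 150°) = (-0.8660, 0.5000); from cell (2,3)
  next x-line at t=0.8198, next y-line at t=0.4600; Δt_x=1.1547, Δt_y=2.0000
    y: enter (2,4) at t=0.4600 ← occupied
  → r_1 = 0.4600
beam 2: φ=-45°, α=195°
  dir = (cos 195°, sin 195°) = (-0.9659, -0.2588); from cell (2,3)
  next x-line at t=0.7350, next y-line at t=2.9751; Δt_x=1.0353, Δt_y=3.8637
    x: enter (1,3) at t=0.7350
    x: enter (0,3) at t=1.7703 ← occupied
  → r_2 = 1.7703
beam 3: φ=45°, α=285°
  dir = (cos 285°, sin 285°) = (0.2588, -0.9659); from cell (2,3)
  next x-line at t=1.1205, next y-line at t=0.7972; Δt_x=3.8637, Δt_y=1.0353
    y: enter (2,2) at t=0.7972 ← occupied
  → r_3 = 0.7972
beam 4: φ=90°, α=330°
  dir = (cos 330°, sin 330°) = (0.8660, -0.5000); from cell (2,3)
  next x-line at t=0.3349, next y-line at t=1.5400; Δt_x=1.1547, Δt_y=2.0000
    x: enter (3,3) at t=0.3349
    x: enter (4,3) at t=1.4896
    y: enter (4,2) at t=1.5400 ← occupied
  → r_4 = 1.5400

ranges = [0.4600, 1.7703, 0.7972, 1.5400]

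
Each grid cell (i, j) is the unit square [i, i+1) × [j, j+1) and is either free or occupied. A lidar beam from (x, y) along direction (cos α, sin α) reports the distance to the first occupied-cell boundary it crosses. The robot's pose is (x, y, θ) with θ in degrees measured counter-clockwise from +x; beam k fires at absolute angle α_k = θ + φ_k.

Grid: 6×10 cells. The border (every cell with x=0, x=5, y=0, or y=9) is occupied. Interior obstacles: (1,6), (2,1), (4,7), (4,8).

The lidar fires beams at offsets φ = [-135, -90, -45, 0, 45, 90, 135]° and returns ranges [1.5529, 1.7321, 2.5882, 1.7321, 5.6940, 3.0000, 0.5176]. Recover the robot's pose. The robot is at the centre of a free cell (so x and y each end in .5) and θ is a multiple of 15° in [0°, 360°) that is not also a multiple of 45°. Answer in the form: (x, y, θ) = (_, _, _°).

Candidates: 28 free-cell centres × 16 headings = 448 poses. Raycast each; keep the one whose scan matches to 4 dp.
  (3.5, 8.5, 30°): beam 1 = 7.7646 ≠ 1.5529 ✗
  (3.5, 8.5, 345°): beam 1 = 2.8868 ≠ 1.5529 ✗
  (2.5, 2.5, 30°): beam 1 = 0.5176 ≠ 1.5529 ✗
  …
  (3.5, 7.5, 210°): r_1=1.5529, r_2=1.7321, r_3=2.5882, r_4=1.7321, r_5=5.6940, r_6=3.0000, r_7=0.5176 — all match ✓
No second candidate reproduces the full scan.

(x, y, θ) = (3.5, 7.5, 210°)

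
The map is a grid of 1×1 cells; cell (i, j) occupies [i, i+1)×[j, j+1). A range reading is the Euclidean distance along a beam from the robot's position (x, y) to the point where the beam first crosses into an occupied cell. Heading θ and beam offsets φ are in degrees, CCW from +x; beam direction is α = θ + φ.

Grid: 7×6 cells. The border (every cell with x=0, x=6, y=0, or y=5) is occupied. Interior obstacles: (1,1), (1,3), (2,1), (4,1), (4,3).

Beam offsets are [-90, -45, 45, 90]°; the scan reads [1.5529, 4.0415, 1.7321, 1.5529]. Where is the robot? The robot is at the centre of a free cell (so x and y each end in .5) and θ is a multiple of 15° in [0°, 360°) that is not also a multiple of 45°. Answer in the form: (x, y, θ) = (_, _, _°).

(x, y, θ) = (2.5, 3.5, 15°)

The pose lattice has 15·16 = 240 candidates. Test each by forward raycasting.
  (2.5, 3.5, 330°): beam 1 = 1.7321 ≠ 1.5529 ✗
  (1.5, 4.5, 15°): beam 1 = 0.5176 ≠ 1.5529 ✗
  (3.5, 3.5, 15°): beam 1 = 1.9319 ≠ 1.5529 ✗
  …
  (2.5, 3.5, 15°): r_1=1.5529, r_2=4.0415, r_3=1.7321, r_4=1.5529 — all match ✓
Unique over the lattice → pose = (2.5, 3.5, 15°).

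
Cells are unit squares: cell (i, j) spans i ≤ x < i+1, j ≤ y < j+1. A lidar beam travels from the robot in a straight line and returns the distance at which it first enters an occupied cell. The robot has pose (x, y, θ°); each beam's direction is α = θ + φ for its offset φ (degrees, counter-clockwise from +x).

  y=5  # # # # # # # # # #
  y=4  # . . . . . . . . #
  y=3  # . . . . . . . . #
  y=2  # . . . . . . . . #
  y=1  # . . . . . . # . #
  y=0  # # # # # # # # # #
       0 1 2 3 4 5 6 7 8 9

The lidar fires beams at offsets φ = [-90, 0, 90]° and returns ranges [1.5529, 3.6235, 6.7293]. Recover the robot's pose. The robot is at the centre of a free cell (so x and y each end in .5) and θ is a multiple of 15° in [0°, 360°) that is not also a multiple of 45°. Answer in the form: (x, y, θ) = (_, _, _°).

The pose lattice has 31·16 = 496 candidates. Test each by forward raycasting.
  (1.5, 1.5, 300°): beam 1 = 0.5774 ≠ 1.5529 ✗
  (4.5, 4.5, 165°): beam 1 = 0.5176 ≠ 1.5529 ✗
  (5.5, 4.5, 195°): beam 1 = 0.5176 ≠ 1.5529 ✗
  (4.5, 2.5, 165°): beam 1 = 2.5882 ≠ 1.5529 ✗
  …
  (2.5, 4.5, 255°): r_1=1.5529, r_2=3.6235, r_3=6.7293 — all match ✓
No second candidate reproduces the full scan.

(x, y, θ) = (2.5, 4.5, 255°)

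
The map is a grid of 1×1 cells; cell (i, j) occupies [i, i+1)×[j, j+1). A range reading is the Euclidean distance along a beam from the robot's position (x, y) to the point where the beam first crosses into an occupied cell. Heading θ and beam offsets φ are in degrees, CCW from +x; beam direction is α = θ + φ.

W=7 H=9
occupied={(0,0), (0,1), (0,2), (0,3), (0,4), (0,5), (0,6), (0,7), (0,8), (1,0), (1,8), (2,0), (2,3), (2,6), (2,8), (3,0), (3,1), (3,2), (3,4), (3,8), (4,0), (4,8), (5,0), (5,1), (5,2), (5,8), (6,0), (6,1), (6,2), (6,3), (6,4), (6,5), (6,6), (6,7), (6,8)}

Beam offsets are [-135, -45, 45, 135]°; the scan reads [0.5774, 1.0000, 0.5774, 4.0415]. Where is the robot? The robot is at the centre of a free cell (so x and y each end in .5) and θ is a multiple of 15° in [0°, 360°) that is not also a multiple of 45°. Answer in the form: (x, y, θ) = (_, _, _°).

Enumerate (i+0.5, j+0.5, θ) over the 28 free cells and 16 admissible headings. For each, cast all 4 beams and compare to the given ranges.
  (2.5, 5.5, 150°): beam 1 = 3.6235 ≠ 0.5774 ✗
  (5.5, 4.5, 165°): beam 2 = 4.0415 ≠ 1.0000 ✗
  (2.5, 1.5, 165°): beam 2 = 3.0000 ≠ 1.0000 ✗
  (3.5, 6.5, 300°): beam 1 = 0.5176 ≠ 0.5774 ✗
  (3.5, 6.5, 240°): beam 1 = 1.5529 ≠ 0.5774 ✗
  …
  (2.5, 7.5, 195°): r_1=0.5774, r_2=1.0000, r_3=0.5774, r_4=4.0415 — all match ✓
No second candidate reproduces the full scan.

(x, y, θ) = (2.5, 7.5, 195°)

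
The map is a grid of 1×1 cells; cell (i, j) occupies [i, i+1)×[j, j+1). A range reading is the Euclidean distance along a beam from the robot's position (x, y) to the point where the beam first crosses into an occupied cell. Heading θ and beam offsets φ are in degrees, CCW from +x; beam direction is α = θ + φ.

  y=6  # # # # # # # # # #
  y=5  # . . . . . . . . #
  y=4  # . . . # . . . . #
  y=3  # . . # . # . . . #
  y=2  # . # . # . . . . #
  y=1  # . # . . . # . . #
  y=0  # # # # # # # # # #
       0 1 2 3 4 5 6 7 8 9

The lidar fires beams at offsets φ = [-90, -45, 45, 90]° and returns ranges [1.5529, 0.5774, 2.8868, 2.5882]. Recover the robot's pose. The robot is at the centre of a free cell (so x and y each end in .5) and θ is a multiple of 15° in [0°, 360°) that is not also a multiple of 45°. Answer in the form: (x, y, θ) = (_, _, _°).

(x, y, θ) = (6.5, 2.5, 285°)

Enumerate (i+0.5, j+0.5, θ) over the 33 free cells and 16 admissible headings. For each, cast all 4 beams and compare to the given ranges.
  (8.5, 2.5, 210°): beam 1 = 4.0415 ≠ 1.5529 ✗
  (2.5, 4.5, 120°): beam 1 = 3.0000 ≠ 1.5529 ✗
  (1.5, 2.5, 30°): beam 1 = 1.0000 ≠ 1.5529 ✗
  (7.5, 2.5, 15°): beam 2 = 1.7321 ≠ 0.5774 ✗
  …
  (6.5, 2.5, 285°): r_1=1.5529, r_2=0.5774, r_3=2.8868, r_4=2.5882 — all match ✓
No second candidate reproduces the full scan.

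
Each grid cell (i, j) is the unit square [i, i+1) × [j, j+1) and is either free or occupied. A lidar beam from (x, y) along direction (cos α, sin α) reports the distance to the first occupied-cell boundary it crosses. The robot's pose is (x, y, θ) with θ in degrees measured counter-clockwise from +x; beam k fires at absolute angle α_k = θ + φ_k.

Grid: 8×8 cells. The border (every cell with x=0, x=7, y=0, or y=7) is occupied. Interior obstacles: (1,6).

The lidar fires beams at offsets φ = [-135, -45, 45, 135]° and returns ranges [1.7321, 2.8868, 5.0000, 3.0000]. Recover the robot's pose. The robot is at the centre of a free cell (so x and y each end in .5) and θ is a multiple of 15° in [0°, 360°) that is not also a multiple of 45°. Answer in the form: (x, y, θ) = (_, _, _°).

Candidates: 35 free-cell centres × 16 headings = 560 poses. Raycast each; keep the one whose scan matches to 4 dp.
  (4.5, 6.5, 330°): beam 1 = 3.6235 ≠ 1.7321 ✗
  (2.5, 1.5, 255°): beam 1 = 3.0000 ≠ 1.7321 ✗
  (5.5, 2.5, 210°): beam 1 = 4.6587 ≠ 1.7321 ✗
  …
  (4.5, 2.5, 75°): r_1=1.7321, r_2=2.8868, r_3=5.0000, r_4=3.0000 — all match ✓
No second candidate reproduces the full scan.

(x, y, θ) = (4.5, 2.5, 75°)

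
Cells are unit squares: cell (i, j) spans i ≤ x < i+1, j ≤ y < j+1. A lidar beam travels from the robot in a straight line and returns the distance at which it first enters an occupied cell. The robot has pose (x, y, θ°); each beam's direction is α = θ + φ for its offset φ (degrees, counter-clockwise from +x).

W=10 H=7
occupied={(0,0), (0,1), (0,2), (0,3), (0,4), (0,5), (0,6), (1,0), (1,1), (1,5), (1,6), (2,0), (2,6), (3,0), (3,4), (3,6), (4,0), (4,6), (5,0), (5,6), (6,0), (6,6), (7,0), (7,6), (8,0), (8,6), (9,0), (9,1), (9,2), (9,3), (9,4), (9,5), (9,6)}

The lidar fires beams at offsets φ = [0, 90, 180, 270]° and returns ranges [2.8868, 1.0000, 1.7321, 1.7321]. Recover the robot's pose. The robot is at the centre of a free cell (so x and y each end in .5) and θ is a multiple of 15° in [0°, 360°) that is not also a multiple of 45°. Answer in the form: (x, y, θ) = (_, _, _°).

(x, y, θ) = (2.5, 3.5, 300°)

Enumerate (i+0.5, j+0.5, θ) over the 37 free cells and 16 admissible headings. For each, cast all 4 beams and compare to the given ranges.
  (4.5, 1.5, 105°): beam 1 = 2.5882 ≠ 2.8868 ✗
  (1.5, 3.5, 30°): beam 1 = 1.7321 ≠ 2.8868 ✗
  (1.5, 4.5, 30°): beam 1 = 3.0000 ≠ 2.8868 ✗
  (8.5, 3.5, 120°): beam 2 = 5.0000 ≠ 1.0000 ✗
  …
  (2.5, 3.5, 300°): r_1=2.8868, r_2=1.0000, r_3=1.7321, r_4=1.7321 — all match ✓
No second candidate reproduces the full scan.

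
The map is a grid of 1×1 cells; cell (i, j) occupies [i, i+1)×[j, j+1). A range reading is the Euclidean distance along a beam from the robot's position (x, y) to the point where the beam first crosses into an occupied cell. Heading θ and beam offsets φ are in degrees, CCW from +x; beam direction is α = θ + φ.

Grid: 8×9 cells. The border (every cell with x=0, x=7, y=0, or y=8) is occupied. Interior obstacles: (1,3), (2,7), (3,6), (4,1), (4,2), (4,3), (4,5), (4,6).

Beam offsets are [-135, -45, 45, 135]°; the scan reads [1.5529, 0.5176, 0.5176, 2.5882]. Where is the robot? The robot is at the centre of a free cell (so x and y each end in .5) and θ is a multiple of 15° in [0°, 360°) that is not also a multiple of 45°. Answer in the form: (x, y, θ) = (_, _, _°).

Candidates: 34 free-cell centres × 16 headings = 544 poses. Raycast each; keep the one whose scan matches to 4 dp.
  (5.5, 6.5, 15°): beam 1 = 1.0000 ≠ 1.5529 ✗
  (4.5, 4.5, 120°): beam 1 = 2.5882 ≠ 1.5529 ✗
  (2.5, 1.5, 210°): beam 1 = 4.6587 ≠ 1.5529 ✗
  (2.5, 3.5, 345°): beam 1 = 0.5774 ≠ 1.5529 ✗
  …
  (1.5, 1.5, 240°): r_1=1.5529, r_2=0.5176, r_3=0.5176, r_4=2.5882 — all match ✓
Unique over the lattice → pose = (1.5, 1.5, 240°).

(x, y, θ) = (1.5, 1.5, 240°)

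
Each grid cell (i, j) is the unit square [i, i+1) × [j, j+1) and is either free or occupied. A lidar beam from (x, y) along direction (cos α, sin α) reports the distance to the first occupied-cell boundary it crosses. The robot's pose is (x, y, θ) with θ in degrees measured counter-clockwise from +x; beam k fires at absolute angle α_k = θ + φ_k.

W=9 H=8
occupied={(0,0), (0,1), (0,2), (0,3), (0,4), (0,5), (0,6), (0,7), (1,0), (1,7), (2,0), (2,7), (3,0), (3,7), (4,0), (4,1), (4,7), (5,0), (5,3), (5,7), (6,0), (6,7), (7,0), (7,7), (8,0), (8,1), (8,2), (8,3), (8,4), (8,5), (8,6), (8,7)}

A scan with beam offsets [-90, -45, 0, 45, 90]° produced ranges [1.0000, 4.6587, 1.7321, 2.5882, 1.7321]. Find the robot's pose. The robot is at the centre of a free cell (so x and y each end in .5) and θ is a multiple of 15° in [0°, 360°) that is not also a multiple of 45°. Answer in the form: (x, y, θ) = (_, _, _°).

Candidates: 40 free-cell centres × 16 headings = 640 poses. Raycast each; keep the one whose scan matches to 4 dp.
  (2.5, 6.5, 330°): beam 1 = 3.0000 ≠ 1.0000 ✗
  (3.5, 5.5, 120°): beam 1 = 3.0000 ≠ 1.0000 ✗
  (6.5, 5.5, 300°): beam 1 = 6.3509 ≠ 1.0000 ✗
  (7.5, 6.5, 105°): beam 1 = 0.5176 ≠ 1.0000 ✗
  …
  (7.5, 2.5, 150°): r_1=1.0000, r_2=4.6587, r_3=1.7321, r_4=2.5882, r_5=1.7321 — all match ✓
Only this pose fits every beam.

(x, y, θ) = (7.5, 2.5, 150°)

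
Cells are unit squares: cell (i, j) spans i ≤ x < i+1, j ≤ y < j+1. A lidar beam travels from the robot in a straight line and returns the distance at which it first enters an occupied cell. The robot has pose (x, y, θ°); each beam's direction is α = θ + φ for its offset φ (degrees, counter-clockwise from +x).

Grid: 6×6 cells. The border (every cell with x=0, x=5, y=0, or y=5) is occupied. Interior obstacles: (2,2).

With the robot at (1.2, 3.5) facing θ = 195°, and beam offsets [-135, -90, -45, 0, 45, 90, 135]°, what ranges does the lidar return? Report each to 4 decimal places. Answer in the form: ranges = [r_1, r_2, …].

beam 1: φ=-135°, α=60°
  dir = (cos 60°, sin 60°) = (0.5000, 0.8660); from cell (1,3)
  next x-line at t=1.6000, next y-line at t=0.5774; Δt_x=2.0000, Δt_y=1.1547
    y: enter (1,4) at t=0.5774
    x: enter (2,4) at t=1.6000
    y: enter (2,5) at t=1.7321 ← occupied
  → r_1 = 1.7321
beam 2: φ=-90°, α=105°
  dir = (cos 105°, sin 105°) = (-0.2588, 0.9659); from cell (1,3)
  next x-line at t=0.7727, next y-line at t=0.5176; Δt_x=3.8637, Δt_y=1.0353
    y: enter (1,4) at t=0.5176
    x: enter (0,4) at t=0.7727 ← occupied
  → r_2 = 0.7727
beam 3: φ=-45°, α=150°
  dir = (cos 150°, sin 150°) = (-0.8660, 0.5000); from cell (1,3)
  next x-line at t=0.2309, next y-line at t=1.0000; Δt_x=1.1547, Δt_y=2.0000
    x: enter (0,3) at t=0.2309 ← occupied
  → r_3 = 0.2309
beam 4: φ=0°, α=195°
  dir = (cos 195°, sin 195°) = (-0.9659, -0.2588); from cell (1,3)
  next x-line at t=0.2071, next y-line at t=1.9319; Δt_x=1.0353, Δt_y=3.8637
    x: enter (0,3) at t=0.2071 ← occupied
  → r_4 = 0.2071
beam 5: φ=45°, α=240°
  dir = (cos 240°, sin 240°) = (-0.5000, -0.8660); from cell (1,3)
  next x-line at t=0.4000, next y-line at t=0.5774; Δt_x=2.0000, Δt_y=1.1547
    x: enter (0,3) at t=0.4000 ← occupied
  → r_5 = 0.4000
beam 6: φ=90°, α=285°
  dir = (cos 285°, sin 285°) = (0.2588, -0.9659); from cell (1,3)
  next x-line at t=3.0910, next y-line at t=0.5176; Δt_x=3.8637, Δt_y=1.0353
    y: enter (1,2) at t=0.5176
    y: enter (1,1) at t=1.5529
    y: enter (1,0) at t=2.5882 ← occupied
  → r_6 = 2.5882
beam 7: φ=135°, α=330°
  dir = (cos 330°, sin 330°) = (0.8660, -0.5000); from cell (1,3)
  next x-line at t=0.9238, next y-line at t=1.0000; Δt_x=1.1547, Δt_y=2.0000
    x: enter (2,3) at t=0.9238
    y: enter (2,2) at t=1.0000 ← occupied
  → r_7 = 1.0000

ranges = [1.7321, 0.7727, 0.2309, 0.2071, 0.4000, 2.5882, 1.0000]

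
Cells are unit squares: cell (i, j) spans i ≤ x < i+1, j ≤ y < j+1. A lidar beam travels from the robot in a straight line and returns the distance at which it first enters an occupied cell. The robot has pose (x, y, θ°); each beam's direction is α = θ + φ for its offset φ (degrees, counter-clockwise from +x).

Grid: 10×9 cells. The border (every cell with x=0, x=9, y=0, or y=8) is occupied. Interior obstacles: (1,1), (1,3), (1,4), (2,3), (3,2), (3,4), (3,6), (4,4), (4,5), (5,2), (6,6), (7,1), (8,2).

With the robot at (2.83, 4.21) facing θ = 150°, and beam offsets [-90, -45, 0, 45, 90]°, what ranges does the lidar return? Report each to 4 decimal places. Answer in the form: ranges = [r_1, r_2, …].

beam 1: φ=-90°, α=60°
  d=(0.5000,0.8660)  start (2,4)  tX=0.3400 tY=0.9122  stride 1/|dx|=2.0000 1/|dy|=1.1547
    cross x-line → (3,4), t=0.3400 (wall)
  → r_1 = 0.3400
beam 2: φ=-45°, α=105°
  d=(-0.2588,0.9659)  start (2,4)  tX=3.2069 tY=0.8179  stride 1/|dx|=3.8637 1/|dy|=1.0353
    cross y-line → (2,5), t=0.8179
    cross y-line → (2,6), t=1.8531
    cross y-line → (2,7), t=2.8884
    cross x-line → (1,7), t=3.2069
    cross y-line → (1,8), t=3.9237 (wall)
  → r_2 = 3.9237
beam 3: φ=0°, α=150°
  d=(-0.8660,0.5000)  start (2,4)  tX=0.9584 tY=1.5800  stride 1/|dx|=1.1547 1/|dy|=2.0000
    cross x-line → (1,4), t=0.9584 (wall)
  → r_3 = 0.9584
beam 4: φ=45°, α=195°
  d=(-0.9659,-0.2588)  start (2,4)  tX=0.8593 tY=0.8114  stride 1/|dx|=1.0353 1/|dy|=3.8637
    cross y-line → (2,3), t=0.8114 (wall)
  → r_4 = 0.8114
beam 5: φ=90°, α=240°
  d=(-0.5000,-0.8660)  start (2,4)  tX=1.6600 tY=0.2425  stride 1/|dx|=2.0000 1/|dy|=1.1547
    cross y-line → (2,3), t=0.2425 (wall)
  → r_5 = 0.2425

ranges = [0.3400, 3.9237, 0.9584, 0.8114, 0.2425]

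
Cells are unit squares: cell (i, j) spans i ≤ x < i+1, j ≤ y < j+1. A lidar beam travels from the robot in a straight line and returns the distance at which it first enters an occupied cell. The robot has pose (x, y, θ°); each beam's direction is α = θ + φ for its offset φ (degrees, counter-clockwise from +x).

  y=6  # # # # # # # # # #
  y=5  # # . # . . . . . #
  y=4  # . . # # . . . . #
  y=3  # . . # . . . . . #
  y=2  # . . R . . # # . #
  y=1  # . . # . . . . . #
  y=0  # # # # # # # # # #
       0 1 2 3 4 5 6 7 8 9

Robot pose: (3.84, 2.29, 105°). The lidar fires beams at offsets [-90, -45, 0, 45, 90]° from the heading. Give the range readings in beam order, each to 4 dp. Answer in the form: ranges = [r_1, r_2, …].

beam 1: φ=-90°, α=15°
  cosα=0.9659 sinα=0.2588 | (3,2) | tMaxX 0.1656 tMaxY 2.7432 | tΔX 1.0353 tΔY 3.8637
    t=0.1656 [x] (4,2)
    t=1.2009 [x] (5,2)
    t=2.2362 [x] (6,2) — stop
  → r_1 = 2.2362
beam 2: φ=-45°, α=60°
  cosα=0.5000 sinα=0.8660 | (3,2) | tMaxX 0.3200 tMaxY 0.8198 | tΔX 2.0000 tΔY 1.1547
    t=0.3200 [x] (4,2)
    t=0.8198 [y] (4,3)
    t=1.9745 [y] (4,4) — stop
  → r_2 = 1.9745
beam 3: φ=0°, α=105°
  cosα=-0.2588 sinα=0.9659 | (3,2) | tMaxX 3.2455 tMaxY 0.7350 | tΔX 3.8637 tΔY 1.0353
    t=0.7350 [y] (3,3) — stop
  → r_3 = 0.7350
beam 4: φ=45°, α=150°
  cosα=-0.8660 sinα=0.5000 | (3,2) | tMaxX 0.9699 tMaxY 1.4200 | tΔX 1.1547 tΔY 2.0000
    t=0.9699 [x] (2,2)
    t=1.4200 [y] (2,3)
    t=2.1246 [x] (1,3)
    t=3.2793 [x] (0,3) — stop
  → r_4 = 3.2793
beam 5: φ=90°, α=195°
  cosα=-0.9659 sinα=-0.2588 | (3,2) | tMaxX 0.8696 tMaxY 1.1205 | tΔX 1.0353 tΔY 3.8637
    t=0.8696 [x] (2,2)
    t=1.1205 [y] (2,1)
    t=1.9049 [x] (1,1)
    t=2.9402 [x] (0,1) — stop
  → r_5 = 2.9402

ranges = [2.2362, 1.9745, 0.7350, 3.2793, 2.9402]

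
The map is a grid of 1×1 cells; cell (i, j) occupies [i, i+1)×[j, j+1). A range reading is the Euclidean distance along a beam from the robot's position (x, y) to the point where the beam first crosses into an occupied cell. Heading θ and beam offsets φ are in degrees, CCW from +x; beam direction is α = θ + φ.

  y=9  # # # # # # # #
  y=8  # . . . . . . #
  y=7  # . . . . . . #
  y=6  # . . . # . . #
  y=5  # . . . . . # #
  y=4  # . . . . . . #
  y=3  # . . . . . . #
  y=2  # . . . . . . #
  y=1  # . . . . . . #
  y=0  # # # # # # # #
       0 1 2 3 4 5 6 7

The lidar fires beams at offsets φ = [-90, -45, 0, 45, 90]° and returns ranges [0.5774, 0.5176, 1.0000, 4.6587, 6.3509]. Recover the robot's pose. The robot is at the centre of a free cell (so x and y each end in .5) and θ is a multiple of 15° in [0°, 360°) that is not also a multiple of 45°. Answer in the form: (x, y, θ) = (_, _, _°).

(x, y, θ) = (1.5, 5.5, 240°)

Candidates: 46 free-cell centres × 16 headings = 736 poses. Raycast each; keep the one whose scan matches to 4 dp.
  (3.5, 6.5, 345°): beam 1 = 5.6940 ≠ 0.5774 ✗
  (3.5, 1.5, 195°): beam 1 = 7.7646 ≠ 0.5774 ✗
  (2.5, 8.5, 60°): beam 1 = 5.0000 ≠ 0.5774 ✗
  …
  (1.5, 5.5, 240°): r_1=0.5774, r_2=0.5176, r_3=1.0000, r_4=4.6587, r_5=6.3509 — all match ✓
No second candidate reproduces the full scan.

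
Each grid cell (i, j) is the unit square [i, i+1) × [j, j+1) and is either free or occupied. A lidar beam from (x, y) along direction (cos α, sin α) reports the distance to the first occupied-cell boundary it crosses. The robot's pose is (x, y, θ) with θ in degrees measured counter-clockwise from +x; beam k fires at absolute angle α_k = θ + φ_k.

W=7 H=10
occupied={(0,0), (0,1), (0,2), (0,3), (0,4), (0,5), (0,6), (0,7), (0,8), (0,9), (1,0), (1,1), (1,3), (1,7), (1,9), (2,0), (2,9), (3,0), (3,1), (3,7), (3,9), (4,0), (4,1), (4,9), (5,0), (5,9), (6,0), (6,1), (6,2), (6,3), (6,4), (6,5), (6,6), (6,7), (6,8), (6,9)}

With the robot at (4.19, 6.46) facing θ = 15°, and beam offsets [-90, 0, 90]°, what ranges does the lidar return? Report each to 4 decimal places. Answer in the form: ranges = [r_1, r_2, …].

beam 1: φ=-90°, α=285°
  direction (0.2588, -0.9659); cell (4,6); t to first gridline: x 3.1296, y 0.4762 (then +3.8637 / +1.0353)
    (4,5) via y @ 0.4762
    (4,4) via y @ 1.5115
    (4,3) via y @ 2.5468
    (5,3) via x @ 3.1296
    (5,2) via y @ 3.5821
    (5,1) via y @ 4.6173
    (5,0) via y @ 5.6526  # hit
  → r_1 = 5.6526
beam 2: φ=0°, α=15°
  direction (0.9659, 0.2588); cell (4,6); t to first gridline: x 0.8386, y 2.0864 (then +1.0353 / +3.8637)
    (5,6) via x @ 0.8386
    (6,6) via x @ 1.8738  # hit
  → r_2 = 1.8738
beam 3: φ=90°, α=105°
  direction (-0.2588, 0.9659); cell (4,6); t to first gridline: x 0.7341, y 0.5590 (then +3.8637 / +1.0353)
    (4,7) via y @ 0.5590
    (3,7) via x @ 0.7341  # hit
  → r_3 = 0.7341

ranges = [5.6526, 1.8738, 0.7341]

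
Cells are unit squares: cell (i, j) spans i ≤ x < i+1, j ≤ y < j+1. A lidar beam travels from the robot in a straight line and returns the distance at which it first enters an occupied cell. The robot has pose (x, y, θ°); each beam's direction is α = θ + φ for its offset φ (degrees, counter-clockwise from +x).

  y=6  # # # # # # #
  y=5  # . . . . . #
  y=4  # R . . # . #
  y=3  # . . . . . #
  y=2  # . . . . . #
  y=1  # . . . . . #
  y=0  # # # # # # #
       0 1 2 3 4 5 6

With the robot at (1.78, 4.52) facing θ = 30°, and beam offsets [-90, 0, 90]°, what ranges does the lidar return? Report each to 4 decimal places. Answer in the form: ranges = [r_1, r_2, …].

beam 1: φ=-90°, α=300°
  d=(0.5000,-0.8660)  start (1,4)  tX=0.4400 tY=0.6004  stride 1/|dx|=2.0000 1/|dy|=1.1547
    cross x-line → (2,4), t=0.4400
    cross y-line → (2,3), t=0.6004
    cross y-line → (2,2), t=1.7551
    cross x-line → (3,2), t=2.4400
    cross y-line → (3,1), t=2.9098
    cross y-line → (3,0), t=4.0645 (wall)
  → r_1 = 4.0645
beam 2: φ=0°, α=30°
  d=(0.8660,0.5000)  start (1,4)  tX=0.2540 tY=0.9600  stride 1/|dx|=1.1547 1/|dy|=2.0000
    cross x-line → (2,4), t=0.2540
    cross y-line → (2,5), t=0.9600
    cross x-line → (3,5), t=1.4087
    cross x-line → (4,5), t=2.5634
    cross y-line → (4,6), t=2.9600 (wall)
  → r_2 = 2.9600
beam 3: φ=90°, α=120°
  d=(-0.5000,0.8660)  start (1,4)  tX=1.5600 tY=0.5543  stride 1/|dx|=2.0000 1/|dy|=1.1547
    cross y-line → (1,5), t=0.5543
    cross x-line → (0,5), t=1.5600 (wall)
  → r_3 = 1.5600

ranges = [4.0645, 2.9600, 1.5600]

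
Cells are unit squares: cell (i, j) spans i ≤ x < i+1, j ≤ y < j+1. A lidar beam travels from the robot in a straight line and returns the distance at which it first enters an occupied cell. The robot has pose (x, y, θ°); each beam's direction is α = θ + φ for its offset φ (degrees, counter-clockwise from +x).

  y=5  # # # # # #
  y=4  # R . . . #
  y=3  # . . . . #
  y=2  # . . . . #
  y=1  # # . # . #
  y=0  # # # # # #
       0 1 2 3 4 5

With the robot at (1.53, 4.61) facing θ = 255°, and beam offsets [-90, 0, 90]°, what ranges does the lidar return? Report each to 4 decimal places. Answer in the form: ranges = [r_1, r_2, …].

beam 1: φ=-90°, α=165°
  dir = (cos 165°, sin 165°) = (-0.9659, 0.2588); from cell (1,4)
  next x-line at t=0.5487, next y-line at t=1.5068; Δt_x=1.0353, Δt_y=3.8637
    x: enter (0,4) at t=0.5487 ← occupied
  → r_1 = 0.5487
beam 2: φ=0°, α=255°
  dir = (cos 255°, sin 255°) = (-0.2588, -0.9659); from cell (1,4)
  next x-line at t=2.0478, next y-line at t=0.6315; Δt_x=3.8637, Δt_y=1.0353
    y: enter (1,3) at t=0.6315
    y: enter (1,2) at t=1.6668
    x: enter (0,2) at t=2.0478 ← occupied
  → r_2 = 2.0478
beam 3: φ=90°, α=345°
  dir = (cos 345°, sin 345°) = (0.9659, -0.2588); from cell (1,4)
  next x-line at t=0.4866, next y-line at t=2.3569; Δt_x=1.0353, Δt_y=3.8637
    x: enter (2,4) at t=0.4866
    x: enter (3,4) at t=1.5219
    y: enter (3,3) at t=2.3569
    x: enter (4,3) at t=2.5571
    x: enter (5,3) at t=3.5924 ← occupied
  → r_3 = 3.5924

ranges = [0.5487, 2.0478, 3.5924]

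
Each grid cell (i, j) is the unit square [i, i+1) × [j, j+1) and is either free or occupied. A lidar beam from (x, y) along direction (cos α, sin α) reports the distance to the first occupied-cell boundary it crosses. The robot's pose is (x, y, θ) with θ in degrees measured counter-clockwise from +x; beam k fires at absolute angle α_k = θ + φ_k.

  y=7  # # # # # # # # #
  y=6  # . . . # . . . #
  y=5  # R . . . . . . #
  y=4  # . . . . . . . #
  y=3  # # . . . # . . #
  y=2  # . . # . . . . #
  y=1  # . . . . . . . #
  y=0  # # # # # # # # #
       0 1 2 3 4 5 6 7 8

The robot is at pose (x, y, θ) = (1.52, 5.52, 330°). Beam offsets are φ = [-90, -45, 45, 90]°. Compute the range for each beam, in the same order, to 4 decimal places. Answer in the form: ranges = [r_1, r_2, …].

beam 1: φ=-90°, α=240°
  d=(-0.5000,-0.8660)  start (1,5)  tX=1.0400 tY=0.6004  stride 1/|dx|=2.0000 1/|dy|=1.1547
    cross y-line → (1,4), t=0.6004
    cross x-line → (0,4), t=1.0400 (wall)
  → r_1 = 1.0400
beam 2: φ=-45°, α=285°
  d=(0.2588,-0.9659)  start (1,5)  tX=1.8546 tY=0.5383  stride 1/|dx|=3.8637 1/|dy|=1.0353
    cross y-line → (1,4), t=0.5383
    cross y-line → (1,3), t=1.5736 (wall)
  → r_2 = 1.5736
beam 3: φ=45°, α=15°
  d=(0.9659,0.2588)  start (1,5)  tX=0.4969 tY=1.8546  stride 1/|dx|=1.0353 1/|dy|=3.8637
    cross x-line → (2,5), t=0.4969
    cross x-line → (3,5), t=1.5322
    cross y-line → (3,6), t=1.8546
    cross x-line → (4,6), t=2.5675 (wall)
  → r_3 = 2.5675
beam 4: φ=90°, α=60°
  d=(0.5000,0.8660)  start (1,5)  tX=0.9600 tY=0.5543  stride 1/|dx|=2.0000 1/|dy|=1.1547
    cross y-line → (1,6), t=0.5543
    cross x-line → (2,6), t=0.9600
    cross y-line → (2,7), t=1.7090 (wall)
  → r_4 = 1.7090

ranges = [1.0400, 1.5736, 2.5675, 1.7090]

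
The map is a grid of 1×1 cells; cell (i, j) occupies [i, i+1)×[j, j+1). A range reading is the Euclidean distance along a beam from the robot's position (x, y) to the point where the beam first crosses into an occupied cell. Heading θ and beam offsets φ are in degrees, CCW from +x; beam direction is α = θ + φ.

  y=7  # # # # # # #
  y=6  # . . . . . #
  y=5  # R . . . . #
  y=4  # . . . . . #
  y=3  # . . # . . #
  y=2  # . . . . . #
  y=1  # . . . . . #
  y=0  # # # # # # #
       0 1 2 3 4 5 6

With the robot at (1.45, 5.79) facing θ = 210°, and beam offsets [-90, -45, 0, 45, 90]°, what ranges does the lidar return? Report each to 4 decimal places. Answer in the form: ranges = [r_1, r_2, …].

beam 1: φ=-90°, α=120°
  d=(-0.5000,0.8660)  start (1,5)  tX=0.9000 tY=0.2425  stride 1/|dx|=2.0000 1/|dy|=1.1547
    cross y-line → (1,6), t=0.2425
    cross x-line → (0,6), t=0.9000 (wall)
  → r_1 = 0.9000
beam 2: φ=-45°, α=165°
  d=(-0.9659,0.2588)  start (1,5)  tX=0.4659 tY=0.8114  stride 1/|dx|=1.0353 1/|dy|=3.8637
    cross x-line → (0,5), t=0.4659 (wall)
  → r_2 = 0.4659
beam 3: φ=0°, α=210°
  d=(-0.8660,-0.5000)  start (1,5)  tX=0.5196 tY=1.5800  stride 1/|dx|=1.1547 1/|dy|=2.0000
    cross x-line → (0,5), t=0.5196 (wall)
  → r_3 = 0.5196
beam 4: φ=45°, α=255°
  d=(-0.2588,-0.9659)  start (1,5)  tX=1.7387 tY=0.8179  stride 1/|dx|=3.8637 1/|dy|=1.0353
    cross y-line → (1,4), t=0.8179
    cross x-line → (0,4), t=1.7387 (wall)
  → r_4 = 1.7387
beam 5: φ=90°, α=300°
  d=(0.5000,-0.8660)  start (1,5)  tX=1.1000 tY=0.9122  stride 1/|dx|=2.0000 1/|dy|=1.1547
    cross y-line → (1,4), t=0.9122
    cross x-line → (2,4), t=1.1000
    cross y-line → (2,3), t=2.0669
    cross x-line → (3,3), t=3.1000 (wall)
  → r_5 = 3.1000

ranges = [0.9000, 0.4659, 0.5196, 1.7387, 3.1000]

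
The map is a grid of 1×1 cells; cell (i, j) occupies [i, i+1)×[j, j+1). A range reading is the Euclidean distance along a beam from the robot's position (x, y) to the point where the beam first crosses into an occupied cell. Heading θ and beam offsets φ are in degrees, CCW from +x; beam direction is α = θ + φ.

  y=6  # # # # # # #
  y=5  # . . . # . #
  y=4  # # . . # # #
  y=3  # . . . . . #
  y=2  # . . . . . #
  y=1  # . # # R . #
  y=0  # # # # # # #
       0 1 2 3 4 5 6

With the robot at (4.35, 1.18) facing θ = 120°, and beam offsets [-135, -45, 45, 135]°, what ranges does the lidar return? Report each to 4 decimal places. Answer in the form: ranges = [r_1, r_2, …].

ranges = [0.6955, 2.9195, 0.3623, 0.1863]

beam 1: φ=-135°, α=345°
  direction (0.9659, -0.2588); cell (4,1); t to first gridline: x 0.6729, y 0.6955 (then +1.0353 / +3.8637)
    (5,1) via x @ 0.6729
    (5,0) via y @ 0.6955  # hit
  → r_1 = 0.6955
beam 2: φ=-45°, α=75°
  direction (0.2588, 0.9659); cell (4,1); t to first gridline: x 2.5114, y 0.8489 (then +3.8637 / +1.0353)
    (4,2) via y @ 0.8489
    (4,3) via y @ 1.8842
    (5,3) via x @ 2.5114
    (5,4) via y @ 2.9195  # hit
  → r_2 = 2.9195
beam 3: φ=45°, α=165°
  direction (-0.9659, 0.2588); cell (4,1); t to first gridline: x 0.3623, y 3.1682 (then +1.0353 / +3.8637)
    (3,1) via x @ 0.3623  # hit
  → r_3 = 0.3623
beam 4: φ=135°, α=255°
  direction (-0.2588, -0.9659); cell (4,1); t to first gridline: x 1.3523, y 0.1863 (then +3.8637 / +1.0353)
    (4,0) via y @ 0.1863  # hit
  → r_4 = 0.1863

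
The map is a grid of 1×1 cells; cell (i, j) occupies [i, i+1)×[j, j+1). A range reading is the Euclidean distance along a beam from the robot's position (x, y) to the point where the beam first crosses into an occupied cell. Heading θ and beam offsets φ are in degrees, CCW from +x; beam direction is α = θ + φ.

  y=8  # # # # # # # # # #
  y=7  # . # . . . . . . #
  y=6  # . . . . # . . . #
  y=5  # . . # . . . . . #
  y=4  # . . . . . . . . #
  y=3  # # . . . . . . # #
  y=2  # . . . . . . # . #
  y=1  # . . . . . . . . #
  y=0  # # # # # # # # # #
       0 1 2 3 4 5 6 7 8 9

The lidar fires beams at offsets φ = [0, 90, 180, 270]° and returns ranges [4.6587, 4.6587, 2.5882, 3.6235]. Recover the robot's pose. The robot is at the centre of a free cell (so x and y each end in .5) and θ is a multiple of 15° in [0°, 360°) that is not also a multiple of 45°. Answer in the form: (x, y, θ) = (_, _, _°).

Enumerate (i+0.5, j+0.5, θ) over the 50 free cells and 16 admissible headings. For each, cast all 4 beams and compare to the given ranges.
  (6.5, 1.5, 165°): beam 1 = 5.6940 ≠ 4.6587 ✗
  (4.5, 1.5, 120°): beam 1 = 7.0000 ≠ 4.6587 ✗
  (3.5, 2.5, 30°): beam 1 = 6.3509 ≠ 4.6587 ✗
  (7.5, 6.5, 255°): beam 1 = 5.6940 ≠ 4.6587 ✗
  …
  (5.5, 3.5, 105°): r_1=4.6587, r_2=4.6587, r_3=2.5882, r_4=3.6235 — all match ✓
Only this pose fits every beam.

(x, y, θ) = (5.5, 3.5, 105°)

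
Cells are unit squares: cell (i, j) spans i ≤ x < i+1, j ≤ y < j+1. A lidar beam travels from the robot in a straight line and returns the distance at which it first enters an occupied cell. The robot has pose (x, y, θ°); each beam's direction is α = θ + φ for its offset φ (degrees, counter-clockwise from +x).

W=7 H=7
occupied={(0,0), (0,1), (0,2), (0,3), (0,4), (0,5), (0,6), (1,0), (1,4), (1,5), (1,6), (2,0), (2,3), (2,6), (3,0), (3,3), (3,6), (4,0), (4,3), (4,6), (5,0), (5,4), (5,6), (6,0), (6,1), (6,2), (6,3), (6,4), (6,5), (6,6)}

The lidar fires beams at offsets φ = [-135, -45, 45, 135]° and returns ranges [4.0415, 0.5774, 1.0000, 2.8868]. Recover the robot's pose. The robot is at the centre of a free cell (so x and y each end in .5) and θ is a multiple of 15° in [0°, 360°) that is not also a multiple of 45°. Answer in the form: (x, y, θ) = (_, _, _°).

(x, y, θ) = (4.5, 1.5, 285°)

Enumerate (i+0.5, j+0.5, θ) over the 19 free cells and 16 admissible headings. For each, cast all 4 beams and compare to the given ranges.
  (2.5, 2.5, 300°): beam 1 = 1.5529 ≠ 4.0415 ✗
  (5.5, 5.5, 300°): beam 1 = 1.9319 ≠ 4.0415 ✗
  (3.5, 4.5, 240°): beam 1 = 1.5529 ≠ 4.0415 ✗
  (2.5, 4.5, 165°): beam 1 = 3.0000 ≠ 4.0415 ✗
  …
  (4.5, 1.5, 285°): r_1=4.0415, r_2=0.5774, r_3=1.0000, r_4=2.8868 — all match ✓
Unique over the lattice → pose = (4.5, 1.5, 285°).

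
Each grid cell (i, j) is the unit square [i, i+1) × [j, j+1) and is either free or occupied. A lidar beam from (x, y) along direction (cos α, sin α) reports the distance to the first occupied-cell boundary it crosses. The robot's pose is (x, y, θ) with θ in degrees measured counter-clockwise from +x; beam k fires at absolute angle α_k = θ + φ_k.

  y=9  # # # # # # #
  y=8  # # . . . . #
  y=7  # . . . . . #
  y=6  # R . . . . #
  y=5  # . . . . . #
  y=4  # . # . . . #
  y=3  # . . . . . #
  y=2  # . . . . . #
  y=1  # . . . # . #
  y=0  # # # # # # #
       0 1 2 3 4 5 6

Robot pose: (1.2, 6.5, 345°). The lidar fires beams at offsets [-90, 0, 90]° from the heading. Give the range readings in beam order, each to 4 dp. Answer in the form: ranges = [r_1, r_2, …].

beam 1: φ=-90°, α=255°
  d=(-0.2588,-0.9659)  start (1,6)  tX=0.7727 tY=0.5176  stride 1/|dx|=3.8637 1/|dy|=1.0353
    cross y-line → (1,5), t=0.5176
    cross x-line → (0,5), t=0.7727 (wall)
  → r_1 = 0.7727
beam 2: φ=0°, α=345°
  d=(0.9659,-0.2588)  start (1,6)  tX=0.8282 tY=1.9319  stride 1/|dx|=1.0353 1/|dy|=3.8637
    cross x-line → (2,6), t=0.8282
    cross x-line → (3,6), t=1.8635
    cross y-line → (3,5), t=1.9319
    cross x-line → (4,5), t=2.8988
    cross x-line → (5,5), t=3.9340
    cross x-line → (6,5), t=4.9693 (wall)
  → r_2 = 4.9693
beam 3: φ=90°, α=75°
  d=(0.2588,0.9659)  start (1,6)  tX=3.0910 tY=0.5176  stride 1/|dx|=3.8637 1/|dy|=1.0353
    cross y-line → (1,7), t=0.5176
    cross y-line → (1,8), t=1.5529 (wall)
  → r_3 = 1.5529

ranges = [0.7727, 4.9693, 1.5529]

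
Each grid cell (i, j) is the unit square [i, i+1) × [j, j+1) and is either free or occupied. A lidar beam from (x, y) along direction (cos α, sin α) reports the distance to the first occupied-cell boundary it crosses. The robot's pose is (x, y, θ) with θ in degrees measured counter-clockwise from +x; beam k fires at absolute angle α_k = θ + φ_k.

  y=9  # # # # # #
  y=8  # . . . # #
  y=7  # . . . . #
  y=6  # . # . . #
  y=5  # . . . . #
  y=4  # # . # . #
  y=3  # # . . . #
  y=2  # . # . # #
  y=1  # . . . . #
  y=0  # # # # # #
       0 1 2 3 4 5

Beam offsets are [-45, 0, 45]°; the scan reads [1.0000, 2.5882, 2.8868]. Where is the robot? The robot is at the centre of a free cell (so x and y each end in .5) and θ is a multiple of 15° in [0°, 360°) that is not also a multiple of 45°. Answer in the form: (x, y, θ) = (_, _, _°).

(x, y, θ) = (2.5, 5.5, 345°)

Candidates: 25 free-cell centres × 16 headings = 400 poses. Raycast each; keep the one whose scan matches to 4 dp.
  (3.5, 8.5, 165°): beam 1 = 0.5774 ≠ 1.0000 ✗
  (1.5, 5.5, 105°): beam 2 = 1.9319 ≠ 2.5882 ✗
  (4.5, 6.5, 15°): beam 1 = 0.5774 ≠ 1.0000 ✗
  (1.5, 5.5, 285°): beam 1 = 0.5774 ≠ 1.0000 ✗
  …
  (2.5, 5.5, 345°): r_1=1.0000, r_2=2.5882, r_3=2.8868 — all match ✓
Only this pose fits every beam.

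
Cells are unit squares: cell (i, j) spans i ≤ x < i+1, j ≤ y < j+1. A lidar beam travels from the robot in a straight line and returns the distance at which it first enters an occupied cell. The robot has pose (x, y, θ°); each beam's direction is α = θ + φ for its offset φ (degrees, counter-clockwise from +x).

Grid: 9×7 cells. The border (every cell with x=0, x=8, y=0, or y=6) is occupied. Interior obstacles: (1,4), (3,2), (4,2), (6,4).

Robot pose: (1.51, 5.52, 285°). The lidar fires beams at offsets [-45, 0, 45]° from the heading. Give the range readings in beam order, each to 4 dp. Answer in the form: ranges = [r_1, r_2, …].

ranges = [0.6004, 0.5383, 7.4940]

beam 1: φ=-45°, α=240°
  d=(-0.5000,-0.8660)  start (1,5)  tX=1.0200 tY=0.6004  stride 1/|dx|=2.0000 1/|dy|=1.1547
    cross y-line → (1,4), t=0.6004 (wall)
  → r_1 = 0.6004
beam 2: φ=0°, α=285°
  d=(0.2588,-0.9659)  start (1,5)  tX=1.8932 tY=0.5383  stride 1/|dx|=3.8637 1/|dy|=1.0353
    cross y-line → (1,4), t=0.5383 (wall)
  → r_2 = 0.5383
beam 3: φ=45°, α=330°
  d=(0.8660,-0.5000)  start (1,5)  tX=0.5658 tY=1.0400  stride 1/|dx|=1.1547 1/|dy|=2.0000
    cross x-line → (2,5), t=0.5658
    cross y-line → (2,4), t=1.0400
    cross x-line → (3,4), t=1.7205
    cross x-line → (4,4), t=2.8752
    cross y-line → (4,3), t=3.0400
    cross x-line → (5,3), t=4.0299
    cross y-line → (5,2), t=5.0400
    cross x-line → (6,2), t=5.1846
    cross x-line → (7,2), t=6.3393
    cross y-line → (7,1), t=7.0400
    cross x-line → (8,1), t=7.4940 (wall)
  → r_3 = 7.4940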